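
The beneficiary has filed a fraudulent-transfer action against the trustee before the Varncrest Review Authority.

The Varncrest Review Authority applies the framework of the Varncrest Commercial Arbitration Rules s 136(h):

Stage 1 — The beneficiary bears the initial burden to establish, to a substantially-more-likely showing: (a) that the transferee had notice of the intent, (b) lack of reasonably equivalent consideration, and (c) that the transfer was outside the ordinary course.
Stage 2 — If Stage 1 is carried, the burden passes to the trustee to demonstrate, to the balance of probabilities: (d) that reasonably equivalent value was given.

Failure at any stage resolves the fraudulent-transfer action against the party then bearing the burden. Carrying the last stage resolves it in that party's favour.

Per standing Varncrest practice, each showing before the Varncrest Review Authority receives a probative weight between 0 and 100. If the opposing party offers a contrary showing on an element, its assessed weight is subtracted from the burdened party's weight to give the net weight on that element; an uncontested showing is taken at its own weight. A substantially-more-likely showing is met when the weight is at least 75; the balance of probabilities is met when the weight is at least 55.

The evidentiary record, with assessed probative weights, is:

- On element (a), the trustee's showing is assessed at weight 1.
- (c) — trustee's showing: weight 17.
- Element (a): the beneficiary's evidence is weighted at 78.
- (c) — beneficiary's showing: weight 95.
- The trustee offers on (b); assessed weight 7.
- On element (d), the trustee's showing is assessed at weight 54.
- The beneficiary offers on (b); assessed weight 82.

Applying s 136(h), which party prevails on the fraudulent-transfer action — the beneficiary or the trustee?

beneficiary

At Stage 1 the beneficiary must meet a substantially-more-likely showing (weight is at least 75): on (a) the weight is 78 less the opposing 1 gives net 77, which does reach 75, so (a) meets the standard; on (b) the weight is 82 less the opposing 7 gives net 75, which does reach 75, so (b) meets the standard; on (c) the weight is 95 less the opposing 17 gives net 78, ≥ 75, so (c) meets the standard.
  All elements met. The burden passes to the trustee.
At Stage 2 the trustee must meet the balance of probabilities (weight is at least 55): on (d) the weight is 54, < 55, so (d) does not meet the standard.
  Stage 2 not carried; the trustee fails its burden.
The beneficiary prevails.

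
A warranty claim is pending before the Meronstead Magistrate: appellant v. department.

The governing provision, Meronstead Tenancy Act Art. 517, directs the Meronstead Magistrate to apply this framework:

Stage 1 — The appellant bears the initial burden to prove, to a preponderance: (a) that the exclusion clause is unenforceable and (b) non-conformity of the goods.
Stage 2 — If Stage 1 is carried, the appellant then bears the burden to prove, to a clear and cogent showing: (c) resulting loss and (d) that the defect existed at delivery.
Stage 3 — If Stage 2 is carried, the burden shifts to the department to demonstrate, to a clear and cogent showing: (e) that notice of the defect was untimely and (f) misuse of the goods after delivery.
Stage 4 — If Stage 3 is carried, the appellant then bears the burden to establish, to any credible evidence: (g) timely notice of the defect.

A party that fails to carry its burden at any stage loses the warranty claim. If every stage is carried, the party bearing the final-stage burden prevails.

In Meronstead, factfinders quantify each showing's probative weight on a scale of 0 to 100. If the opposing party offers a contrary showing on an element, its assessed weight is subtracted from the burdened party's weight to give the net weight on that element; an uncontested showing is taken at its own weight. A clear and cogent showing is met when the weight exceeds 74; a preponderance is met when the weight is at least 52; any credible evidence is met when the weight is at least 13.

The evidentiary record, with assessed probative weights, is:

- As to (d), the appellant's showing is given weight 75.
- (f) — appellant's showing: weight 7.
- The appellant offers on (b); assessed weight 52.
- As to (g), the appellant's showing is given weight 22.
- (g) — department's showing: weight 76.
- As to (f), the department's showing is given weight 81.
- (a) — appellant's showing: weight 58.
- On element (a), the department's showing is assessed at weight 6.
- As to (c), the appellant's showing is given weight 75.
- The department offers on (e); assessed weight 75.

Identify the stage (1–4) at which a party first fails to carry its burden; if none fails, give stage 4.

stage 3

At Stage 1 the appellant must meet a preponderance (weight is at least 52): on (a) the weight is 58 less the opposing 6 gives net 52, ≥ 52, so (a) meets the standard; on (b) the weight is 52, which does reach 52, so (b) meets the standard.
  Stage 1 carried; the burden remains with the appellant.
At Stage 2 the appellant must meet a clear and cogent showing (weight exceeds 74): on (c) the weight is 75, > 74, so (c) meets the standard; on (d) the weight is 75, > 74, so (d) meets the standard.
  All elements met. The burden passes to the department.
At Stage 3 the department must meet a clear and cogent showing (weight exceeds 74): on (e) the weight is 75, > 74, so (e) meets the standard; on (f) the weight is 81 less the opposing 7 gives net 74, ≤ 74, so (f) does not meet the standard.
  The department does not carry Stage 3.
The appellant prevails.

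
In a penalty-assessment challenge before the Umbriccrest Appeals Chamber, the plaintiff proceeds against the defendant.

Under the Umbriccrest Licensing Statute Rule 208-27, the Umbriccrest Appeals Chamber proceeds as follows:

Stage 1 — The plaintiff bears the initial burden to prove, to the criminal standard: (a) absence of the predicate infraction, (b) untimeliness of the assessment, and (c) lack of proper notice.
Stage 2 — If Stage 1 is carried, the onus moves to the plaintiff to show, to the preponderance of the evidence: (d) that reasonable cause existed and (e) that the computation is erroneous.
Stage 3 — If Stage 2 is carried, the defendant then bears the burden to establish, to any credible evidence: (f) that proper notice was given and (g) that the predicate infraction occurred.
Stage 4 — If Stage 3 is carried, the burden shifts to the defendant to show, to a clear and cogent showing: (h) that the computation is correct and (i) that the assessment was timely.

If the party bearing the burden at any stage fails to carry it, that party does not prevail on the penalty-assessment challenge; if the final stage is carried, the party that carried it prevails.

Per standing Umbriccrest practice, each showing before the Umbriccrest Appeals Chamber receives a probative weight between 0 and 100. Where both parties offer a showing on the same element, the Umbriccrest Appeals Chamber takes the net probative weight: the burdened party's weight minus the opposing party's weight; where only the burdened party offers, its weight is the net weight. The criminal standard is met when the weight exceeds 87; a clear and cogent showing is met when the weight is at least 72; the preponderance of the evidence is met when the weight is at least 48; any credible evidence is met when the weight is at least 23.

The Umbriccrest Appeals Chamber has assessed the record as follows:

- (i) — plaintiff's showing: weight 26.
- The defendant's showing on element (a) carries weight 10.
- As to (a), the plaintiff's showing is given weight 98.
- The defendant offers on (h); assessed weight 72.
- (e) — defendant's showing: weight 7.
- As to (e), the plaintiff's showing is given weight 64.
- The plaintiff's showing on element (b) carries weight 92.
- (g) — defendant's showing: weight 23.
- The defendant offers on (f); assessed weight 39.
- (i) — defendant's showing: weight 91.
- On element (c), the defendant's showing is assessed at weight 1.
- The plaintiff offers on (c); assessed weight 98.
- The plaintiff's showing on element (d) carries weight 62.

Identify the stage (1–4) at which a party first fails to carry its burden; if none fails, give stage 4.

stage 4

Stage 1 — burden on plaintiff; standard: the criminal standard (weight exceeds 87).
    (a): 98 − 10 = 88 > 87 [met]
    (b): 92 > 87 [met]
    (c): 98 − 1 = 97 > 87 [met]
  Stage 1 is satisfied; the plaintiff continues to bear the burden.
Stage 2 — burden on plaintiff; standard: the preponderance of the evidence (weight is at least 48).
    (d): 62 ≥ 48 [met]
    (e): 64 − 7 = 57 ≥ 48 [met]
  Stage 2 carried; the burden shifts to the defendant.
Stage 3 — burden on defendant; standard: any credible evidence (weight is at least 23).
    (f): 39 ≥ 23 [met]
    (g): 23 ≥ 23 [met]
  All elements met. The defendant retains the burden for Stage 4.
Stage 4 — burden on defendant; standard: a clear and cogent showing (weight is at least 72).
    (h): 72 ≥ 72 [met]
    (i): 91 − 26 = 65 < 72 [not met]
  Not every element is met, so the defendant fails to carry Stage 4.
So the plaintiff prevails.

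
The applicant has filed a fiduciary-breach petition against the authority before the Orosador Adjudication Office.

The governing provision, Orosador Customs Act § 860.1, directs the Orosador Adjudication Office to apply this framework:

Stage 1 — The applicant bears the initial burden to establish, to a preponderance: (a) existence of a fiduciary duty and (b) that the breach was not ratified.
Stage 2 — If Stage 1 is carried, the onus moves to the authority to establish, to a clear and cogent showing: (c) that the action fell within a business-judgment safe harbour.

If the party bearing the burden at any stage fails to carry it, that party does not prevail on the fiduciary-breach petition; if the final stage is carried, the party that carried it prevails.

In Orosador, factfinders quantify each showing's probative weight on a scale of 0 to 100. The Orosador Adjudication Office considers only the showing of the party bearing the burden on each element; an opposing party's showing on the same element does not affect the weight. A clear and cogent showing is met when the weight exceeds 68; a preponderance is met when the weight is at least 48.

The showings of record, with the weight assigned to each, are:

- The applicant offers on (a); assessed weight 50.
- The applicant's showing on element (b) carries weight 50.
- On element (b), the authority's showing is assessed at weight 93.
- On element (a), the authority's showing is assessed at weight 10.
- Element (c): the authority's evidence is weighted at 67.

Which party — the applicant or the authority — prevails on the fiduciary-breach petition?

applicant

Stage 1 — burden on applicant; standard: a preponderance (weight is at least 48).
    (a): 50 (authority's 10 disregarded) ≥ 48 [met]
    (b): 50 (authority's 93 disregarded) ≥ 48 [met]
  Stage 1 is satisfied; the onus moves to the authority.
Stage 2 — burden on authority; standard: a clear and cogent showing (weight exceeds 68).
    (c): 67 ≤ 68 [not met]
  Stage 2 not carried; the authority fails its burden.
So the applicant prevails.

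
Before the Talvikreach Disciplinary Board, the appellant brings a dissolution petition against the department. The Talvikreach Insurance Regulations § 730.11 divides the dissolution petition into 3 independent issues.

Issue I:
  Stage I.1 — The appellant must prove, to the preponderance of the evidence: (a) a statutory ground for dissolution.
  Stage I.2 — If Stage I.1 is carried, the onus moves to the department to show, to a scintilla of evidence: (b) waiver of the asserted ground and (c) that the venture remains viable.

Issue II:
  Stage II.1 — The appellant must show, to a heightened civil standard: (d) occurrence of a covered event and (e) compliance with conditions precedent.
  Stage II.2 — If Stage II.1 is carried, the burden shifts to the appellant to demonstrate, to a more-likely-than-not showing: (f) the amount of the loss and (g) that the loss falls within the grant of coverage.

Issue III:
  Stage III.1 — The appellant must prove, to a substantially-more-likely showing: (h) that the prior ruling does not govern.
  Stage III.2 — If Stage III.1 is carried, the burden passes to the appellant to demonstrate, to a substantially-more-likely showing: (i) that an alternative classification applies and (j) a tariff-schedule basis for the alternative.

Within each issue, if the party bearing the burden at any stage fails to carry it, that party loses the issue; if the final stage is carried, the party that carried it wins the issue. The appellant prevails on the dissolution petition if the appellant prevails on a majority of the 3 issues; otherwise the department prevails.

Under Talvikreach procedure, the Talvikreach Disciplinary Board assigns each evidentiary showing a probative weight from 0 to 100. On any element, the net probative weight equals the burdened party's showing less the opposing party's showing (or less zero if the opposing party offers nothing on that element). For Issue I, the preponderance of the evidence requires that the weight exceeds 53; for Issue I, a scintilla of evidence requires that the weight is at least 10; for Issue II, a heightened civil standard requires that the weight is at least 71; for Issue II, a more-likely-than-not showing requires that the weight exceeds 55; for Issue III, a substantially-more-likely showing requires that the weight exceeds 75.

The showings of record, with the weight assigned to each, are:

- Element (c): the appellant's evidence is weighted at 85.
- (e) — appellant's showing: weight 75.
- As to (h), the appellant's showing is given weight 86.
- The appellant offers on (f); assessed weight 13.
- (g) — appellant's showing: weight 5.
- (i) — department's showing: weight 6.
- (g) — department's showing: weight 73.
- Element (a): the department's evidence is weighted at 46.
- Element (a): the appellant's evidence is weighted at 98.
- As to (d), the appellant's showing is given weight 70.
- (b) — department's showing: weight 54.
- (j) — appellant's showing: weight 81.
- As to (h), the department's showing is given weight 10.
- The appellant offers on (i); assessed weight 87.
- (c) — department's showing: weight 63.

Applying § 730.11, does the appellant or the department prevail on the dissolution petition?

department

— Issue I —
At Stage I.1 the appellant must meet the preponderance of the evidence (weight exceeds 53): on (a) the weight is 98 less the opposing 46 gives net 52, ≤ 53, so (a) does not meet the standard.
  The appellant does not carry Stage I.1.
The department prevails on this issue.
— Issue II —
Stage II.1 (appellant, a heightened civil standard, weight is at least 71): (d) 70 < 71 — fails; (e) 75 ≥ 71 — meets.
  Stage II.1 not carried; the appellant fails its burden.
So the department prevails on this issue.
— Issue III —
Stage III.1 (appellant, a substantially-more-likely showing, weight exceeds 75): (h) net 86−10=76 > 75 — meets.
  Stage III.1 carried; the burden remains with the appellant.
Stage III.2 (appellant, a substantially-more-likely showing, weight exceeds 75): (i) net 87−6=81 > 75 — meets; (j) 81 > 75 — meets.
  Stage III.2 carried; the final stage is satisfied.
All stages carried — the appellant prevails on this issue.
Per-issue: Issue I → department; Issue II → department; Issue III → appellant. The appellant must prevail on a majority of issues; overall, the department prevails.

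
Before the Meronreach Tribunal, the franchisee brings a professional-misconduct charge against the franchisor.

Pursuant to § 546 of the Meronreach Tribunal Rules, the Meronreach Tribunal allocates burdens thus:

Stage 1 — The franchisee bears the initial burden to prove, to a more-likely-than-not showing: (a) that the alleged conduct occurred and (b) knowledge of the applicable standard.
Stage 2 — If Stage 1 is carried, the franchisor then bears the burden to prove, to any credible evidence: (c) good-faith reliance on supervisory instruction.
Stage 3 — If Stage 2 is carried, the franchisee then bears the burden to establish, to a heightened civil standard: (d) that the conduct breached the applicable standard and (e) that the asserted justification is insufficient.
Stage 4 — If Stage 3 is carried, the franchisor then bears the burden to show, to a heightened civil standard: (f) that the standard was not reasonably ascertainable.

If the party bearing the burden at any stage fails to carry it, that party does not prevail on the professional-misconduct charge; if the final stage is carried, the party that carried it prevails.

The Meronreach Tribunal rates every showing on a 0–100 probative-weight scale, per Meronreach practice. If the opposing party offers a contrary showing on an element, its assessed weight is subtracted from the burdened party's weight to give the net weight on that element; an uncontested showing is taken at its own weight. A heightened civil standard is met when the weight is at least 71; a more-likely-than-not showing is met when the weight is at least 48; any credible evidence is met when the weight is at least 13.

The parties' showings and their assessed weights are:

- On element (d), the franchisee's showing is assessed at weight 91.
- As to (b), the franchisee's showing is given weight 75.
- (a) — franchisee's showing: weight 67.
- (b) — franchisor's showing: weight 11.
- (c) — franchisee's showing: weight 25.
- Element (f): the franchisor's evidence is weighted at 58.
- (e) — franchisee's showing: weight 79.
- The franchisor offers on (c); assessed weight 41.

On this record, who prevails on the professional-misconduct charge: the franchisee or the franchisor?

Stage 1 (franchisee, a more-likely-than-not showing, weight is at least 48): (a) 67 ≥ 48 — meets; (b) net 75−11=64 ≥ 48 — meets.
  Stage 1 carried; the burden shifts to the franchisor.
Stage 2 (franchisor, any credible evidence, weight is at least 13): (c) net 41−25=16 ≥ 13 — meets.
  Stage 2 carried; the burden shifts to the franchisee.
Stage 3 (franchisee, a heightened civil standard, weight is at least 71): (d) 91 ≥ 71 — meets; (e) 79 ≥ 71 — meets.
  The franchisee carries Stage 3; the franchisor now bears the burden.
Stage 4 (franchisor, a heightened civil standard, weight is at least 71): (f) 58 < 71 — fails.
  Not every element is met, so the franchisor fails to carry Stage 4.
The analysis ends at Stage 4; the franchisee prevails.

franchisee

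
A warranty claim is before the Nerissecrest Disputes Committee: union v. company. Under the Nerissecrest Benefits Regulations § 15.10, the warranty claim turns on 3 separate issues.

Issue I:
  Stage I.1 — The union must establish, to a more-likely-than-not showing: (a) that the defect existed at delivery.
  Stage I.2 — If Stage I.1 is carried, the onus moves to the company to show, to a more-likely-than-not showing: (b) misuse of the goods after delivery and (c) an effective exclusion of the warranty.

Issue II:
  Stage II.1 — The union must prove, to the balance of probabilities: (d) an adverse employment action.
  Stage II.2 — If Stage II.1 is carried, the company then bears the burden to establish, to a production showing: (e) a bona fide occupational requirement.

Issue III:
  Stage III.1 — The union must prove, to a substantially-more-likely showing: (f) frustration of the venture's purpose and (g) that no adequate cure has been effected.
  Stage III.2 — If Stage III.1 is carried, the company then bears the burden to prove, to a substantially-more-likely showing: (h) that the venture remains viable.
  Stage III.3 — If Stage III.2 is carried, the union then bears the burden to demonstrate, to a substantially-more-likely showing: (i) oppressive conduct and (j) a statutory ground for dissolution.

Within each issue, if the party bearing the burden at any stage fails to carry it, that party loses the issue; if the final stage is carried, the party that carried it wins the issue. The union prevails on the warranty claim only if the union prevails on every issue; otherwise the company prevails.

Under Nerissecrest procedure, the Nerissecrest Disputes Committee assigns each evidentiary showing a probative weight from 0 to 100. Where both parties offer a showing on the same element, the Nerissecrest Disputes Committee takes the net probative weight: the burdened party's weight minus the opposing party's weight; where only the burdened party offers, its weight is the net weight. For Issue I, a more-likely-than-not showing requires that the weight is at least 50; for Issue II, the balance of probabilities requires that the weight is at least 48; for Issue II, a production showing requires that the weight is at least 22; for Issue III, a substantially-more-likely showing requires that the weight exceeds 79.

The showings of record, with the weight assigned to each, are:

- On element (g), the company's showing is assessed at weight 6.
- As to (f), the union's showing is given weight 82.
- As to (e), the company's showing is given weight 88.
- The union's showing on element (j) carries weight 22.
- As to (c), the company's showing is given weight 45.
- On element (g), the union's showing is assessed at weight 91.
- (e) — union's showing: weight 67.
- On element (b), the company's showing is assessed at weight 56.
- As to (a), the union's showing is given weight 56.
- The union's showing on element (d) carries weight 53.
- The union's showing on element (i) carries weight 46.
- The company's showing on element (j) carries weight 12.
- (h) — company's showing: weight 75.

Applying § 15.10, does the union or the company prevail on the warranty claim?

— Issue I —
Stage I.1 (union, a more-likely-than-not showing, weight is at least 50): (a) 56 ≥ 50 — meets.
  All elements met. The burden passes to the company.
Stage I.2 (company, a more-likely-than-not showing, weight is at least 50): (b) 56 ≥ 50 — meets; (c) 45 < 50 — fails.
  Stage I.2 not carried; the company fails its burden.
The analysis ends at Stage I.2; the union prevails on this issue.
— Issue II —
Stage II.1 (union, the balance of probabilities, weight is at least 48): (d) 53 ≥ 48 — meets.
  All elements met. The burden passes to the company.
Stage II.2 (company, a production showing, weight is at least 22): (e) net 88−67=21 < 22 — fails.
  Stage II.2 not carried; the company fails its burden.
The analysis ends at Stage II.2; the union prevails on this issue.
— Issue III —
Stage III.1 (union, a substantially-more-likely showing, weight exceeds 79): (f) 82 > 79 — meets; (g) net 91−6=85 > 79 — meets.
  All elements met. The burden passes to the company.
Stage III.2 (company, a substantially-more-likely showing, weight exceeds 79): (h) 75 ≤ 79 — fails.
  Not every element is met, so the company fails to carry Stage III.2.
So the union prevails on this issue.
Per-issue: Issue I → union; Issue II → union; Issue III → union. The union must prevail on every issue; overall, the union prevails.

union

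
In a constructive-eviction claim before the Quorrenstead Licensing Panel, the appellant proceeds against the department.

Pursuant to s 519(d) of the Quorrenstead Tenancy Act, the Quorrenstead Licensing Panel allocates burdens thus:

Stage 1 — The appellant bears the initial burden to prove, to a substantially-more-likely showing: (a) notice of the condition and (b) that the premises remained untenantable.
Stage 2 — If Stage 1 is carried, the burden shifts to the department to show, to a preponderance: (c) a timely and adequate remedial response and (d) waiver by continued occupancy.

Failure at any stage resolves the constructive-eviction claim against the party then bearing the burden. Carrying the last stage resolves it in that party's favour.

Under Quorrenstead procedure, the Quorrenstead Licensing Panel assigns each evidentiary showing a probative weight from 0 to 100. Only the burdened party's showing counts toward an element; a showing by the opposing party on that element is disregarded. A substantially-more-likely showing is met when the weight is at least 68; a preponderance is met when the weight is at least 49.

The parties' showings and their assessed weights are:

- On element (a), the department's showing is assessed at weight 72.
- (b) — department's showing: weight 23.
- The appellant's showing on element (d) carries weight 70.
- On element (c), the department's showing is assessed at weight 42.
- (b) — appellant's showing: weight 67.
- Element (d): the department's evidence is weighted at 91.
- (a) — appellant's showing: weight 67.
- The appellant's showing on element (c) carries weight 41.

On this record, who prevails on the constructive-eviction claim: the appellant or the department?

Stage 1 (appellant, a substantially-more-likely showing, weight is at least 68): (a) 67 (department's 72 disregarded) < 68 — fails; (b) 67 (department's 23 disregarded) < 68 — fails.
  Stage 1 not carried; the appellant fails its burden.
The analysis ends at Stage 1; the department prevails.

department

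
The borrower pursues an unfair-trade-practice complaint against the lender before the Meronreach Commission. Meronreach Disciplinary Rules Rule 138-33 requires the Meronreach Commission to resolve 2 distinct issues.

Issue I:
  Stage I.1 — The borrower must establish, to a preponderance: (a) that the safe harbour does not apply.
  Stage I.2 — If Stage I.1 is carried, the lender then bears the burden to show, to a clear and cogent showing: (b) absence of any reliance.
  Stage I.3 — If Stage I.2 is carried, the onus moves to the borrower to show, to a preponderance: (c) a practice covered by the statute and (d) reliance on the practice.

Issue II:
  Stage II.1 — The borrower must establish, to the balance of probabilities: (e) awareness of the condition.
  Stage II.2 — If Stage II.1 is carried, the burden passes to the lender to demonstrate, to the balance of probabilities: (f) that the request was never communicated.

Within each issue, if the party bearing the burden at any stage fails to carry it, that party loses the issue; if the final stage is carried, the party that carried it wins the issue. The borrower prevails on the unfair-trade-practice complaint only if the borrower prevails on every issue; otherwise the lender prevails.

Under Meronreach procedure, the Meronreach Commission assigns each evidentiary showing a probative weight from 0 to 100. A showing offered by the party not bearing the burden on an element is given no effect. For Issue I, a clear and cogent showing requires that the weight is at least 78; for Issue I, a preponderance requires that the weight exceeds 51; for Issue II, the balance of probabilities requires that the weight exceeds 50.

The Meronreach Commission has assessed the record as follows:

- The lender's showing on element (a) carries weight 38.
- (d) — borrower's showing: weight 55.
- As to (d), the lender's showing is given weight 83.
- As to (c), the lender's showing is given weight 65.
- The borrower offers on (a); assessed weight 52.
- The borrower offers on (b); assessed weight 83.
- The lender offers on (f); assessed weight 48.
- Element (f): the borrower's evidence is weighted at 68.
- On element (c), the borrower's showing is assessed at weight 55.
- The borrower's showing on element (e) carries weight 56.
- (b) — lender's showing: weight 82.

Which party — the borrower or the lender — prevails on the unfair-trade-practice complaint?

borrower

— Issue I —
At Stage I.1 the borrower must meet a preponderance (weight exceeds 51): on (a) the weight is 52 (the lender's 38 is given no effect), > 51, so (a) meets the standard.
  The borrower carries Stage I.1; the lender now bears the burden.
At Stage I.2 the lender must meet a clear and cogent showing (weight is at least 78): on (b) the weight is 82 (the borrower's 83 is given no effect), ≥ 78, so (b) meets the standard.
  The lender carries Stage I.2; the borrower now bears the burden.
At Stage I.3 the borrower must meet a preponderance (weight exceeds 51): on (c) the weight is 55 (the lender's 65 is given no effect), which does exceed 51, so (c) meets the standard; on (d) the weight is 55 (the lender's 83 is given no effect), which does exceed 51, so (d) meets the standard.
  The borrower carries the last stage.
Every stage carried; the borrower prevails on this issue.
— Issue II —
Stage II.1 — burden on borrower; standard: the balance of probabilities (weight exceeds 50).
    (e): 56 > 50 [met]
  Stage II.1 is satisfied; the onus moves to the lender.
Stage II.2 — burden on lender; standard: the balance of probabilities (weight exceeds 50).
    (f): 48 (borrower's 68 disregarded) ≤ 50 [not met]
  Stage II.2 not carried; the lender fails its burden.
The borrower prevails on this issue.
Per-issue: Issue I → borrower; Issue II → borrower. The borrower must prevail on every issue; overall, the borrower prevails.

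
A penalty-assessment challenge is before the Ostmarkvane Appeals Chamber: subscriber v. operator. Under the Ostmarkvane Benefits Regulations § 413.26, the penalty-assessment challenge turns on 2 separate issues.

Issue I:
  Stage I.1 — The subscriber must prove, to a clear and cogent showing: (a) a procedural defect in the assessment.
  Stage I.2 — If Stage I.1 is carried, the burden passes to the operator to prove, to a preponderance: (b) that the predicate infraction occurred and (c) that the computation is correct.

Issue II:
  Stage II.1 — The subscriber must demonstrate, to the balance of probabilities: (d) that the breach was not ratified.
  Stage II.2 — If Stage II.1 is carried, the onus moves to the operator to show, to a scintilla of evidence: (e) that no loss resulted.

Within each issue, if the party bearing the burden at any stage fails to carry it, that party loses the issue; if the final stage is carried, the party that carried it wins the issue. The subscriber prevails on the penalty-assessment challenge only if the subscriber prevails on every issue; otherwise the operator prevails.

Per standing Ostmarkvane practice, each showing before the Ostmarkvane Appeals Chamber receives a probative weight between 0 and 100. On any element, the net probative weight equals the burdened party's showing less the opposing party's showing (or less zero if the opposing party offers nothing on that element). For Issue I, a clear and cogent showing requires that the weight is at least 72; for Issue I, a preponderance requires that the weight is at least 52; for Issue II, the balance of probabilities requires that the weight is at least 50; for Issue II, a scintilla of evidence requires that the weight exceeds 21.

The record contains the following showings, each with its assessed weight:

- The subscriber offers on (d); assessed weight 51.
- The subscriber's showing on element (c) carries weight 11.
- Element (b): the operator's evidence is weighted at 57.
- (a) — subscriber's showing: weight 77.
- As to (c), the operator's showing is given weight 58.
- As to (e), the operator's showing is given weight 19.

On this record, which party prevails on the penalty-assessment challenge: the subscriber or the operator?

— Issue I —
Stage I.1 — burden on subscriber; standard: a clear and cogent showing (weight is at least 72).
    (a): 77 ≥ 72 [met]
  All elements met. The burden passes to the operator.
Stage I.2 — burden on operator; standard: a preponderance (weight is at least 52).
    (b): 57 ≥ 52 [met]
    (c): 58 − 11 = 47 < 52 [not met]
  Stage I.2 not carried; the operator fails its burden.
The subscriber prevails on this issue.
— Issue II —
Stage II.1 (subscriber, the balance of probabilities, weight is at least 50): (d) 51 ≥ 50 — meets.
  The subscriber carries Stage II.1; the operator now bears the burden.
Stage II.2 (operator, a scintilla of evidence, weight exceeds 21): (e) 19 ≤ 21 — fails.
  The operator does not carry Stage II.2.
The analysis ends at Stage II.2; the subscriber prevails on this issue.
Per-issue: Issue I → subscriber; Issue II → subscriber. The subscriber must prevail on every issue; overall, the subscriber prevails.

subscriber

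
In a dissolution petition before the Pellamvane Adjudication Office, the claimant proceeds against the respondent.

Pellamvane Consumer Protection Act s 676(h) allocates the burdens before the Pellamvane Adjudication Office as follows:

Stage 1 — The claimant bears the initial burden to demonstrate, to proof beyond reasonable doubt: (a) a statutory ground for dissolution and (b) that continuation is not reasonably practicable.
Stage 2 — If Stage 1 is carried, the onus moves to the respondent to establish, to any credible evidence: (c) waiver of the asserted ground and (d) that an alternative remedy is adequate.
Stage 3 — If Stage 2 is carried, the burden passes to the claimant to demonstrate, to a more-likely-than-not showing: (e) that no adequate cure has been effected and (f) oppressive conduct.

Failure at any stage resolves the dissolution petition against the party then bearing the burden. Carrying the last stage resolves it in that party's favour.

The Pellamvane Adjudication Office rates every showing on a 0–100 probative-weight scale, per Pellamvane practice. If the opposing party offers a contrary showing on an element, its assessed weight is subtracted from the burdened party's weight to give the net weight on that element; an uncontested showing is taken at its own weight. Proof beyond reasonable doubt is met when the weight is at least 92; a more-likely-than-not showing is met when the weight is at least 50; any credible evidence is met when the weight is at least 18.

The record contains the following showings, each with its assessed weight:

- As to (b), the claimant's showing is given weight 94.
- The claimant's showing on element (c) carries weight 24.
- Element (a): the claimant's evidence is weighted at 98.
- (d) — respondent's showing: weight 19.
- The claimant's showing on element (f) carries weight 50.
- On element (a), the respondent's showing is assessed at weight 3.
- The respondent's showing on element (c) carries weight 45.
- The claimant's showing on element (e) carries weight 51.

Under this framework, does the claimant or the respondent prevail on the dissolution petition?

Stage 1 (claimant, proof beyond reasonable doubt, weight is at least 92): (a) net 98−3=95 ≥ 92 — meets; (b) 94 ≥ 92 — meets.
  Stage 1 is satisfied; the onus moves to the respondent.
Stage 2 (respondent, any credible evidence, weight is at least 18): (c) net 45−24=21 ≥ 18 — meets; (d) 19 ≥ 18 — meets.
  Stage 2 is satisfied; the onus moves to the claimant.
Stage 3 (claimant, a more-likely-than-not showing, weight is at least 50): (e) 51 ≥ 50 — meets; (f) 50 ≥ 50 — meets.
  Stage 3 carried; the final stage is satisfied.
Every stage carried; the claimant prevails.

claimant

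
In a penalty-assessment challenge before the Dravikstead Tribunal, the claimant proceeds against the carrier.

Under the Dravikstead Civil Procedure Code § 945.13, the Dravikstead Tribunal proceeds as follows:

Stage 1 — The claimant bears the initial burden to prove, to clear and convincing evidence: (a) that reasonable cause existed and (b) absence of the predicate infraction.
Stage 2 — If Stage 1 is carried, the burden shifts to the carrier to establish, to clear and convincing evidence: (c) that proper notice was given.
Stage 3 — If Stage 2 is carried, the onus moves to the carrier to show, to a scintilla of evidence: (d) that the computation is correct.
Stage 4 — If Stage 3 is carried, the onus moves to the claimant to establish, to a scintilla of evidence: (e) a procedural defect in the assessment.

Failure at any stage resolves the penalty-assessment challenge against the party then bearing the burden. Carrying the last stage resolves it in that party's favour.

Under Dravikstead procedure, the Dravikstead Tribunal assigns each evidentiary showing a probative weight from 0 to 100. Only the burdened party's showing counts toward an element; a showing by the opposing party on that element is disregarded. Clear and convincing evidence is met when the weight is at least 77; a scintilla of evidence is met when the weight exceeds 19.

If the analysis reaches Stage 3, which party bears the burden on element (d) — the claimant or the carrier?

Stage 3's rule assigns the burden to the carrier (to a scintilla of evidence).

carrier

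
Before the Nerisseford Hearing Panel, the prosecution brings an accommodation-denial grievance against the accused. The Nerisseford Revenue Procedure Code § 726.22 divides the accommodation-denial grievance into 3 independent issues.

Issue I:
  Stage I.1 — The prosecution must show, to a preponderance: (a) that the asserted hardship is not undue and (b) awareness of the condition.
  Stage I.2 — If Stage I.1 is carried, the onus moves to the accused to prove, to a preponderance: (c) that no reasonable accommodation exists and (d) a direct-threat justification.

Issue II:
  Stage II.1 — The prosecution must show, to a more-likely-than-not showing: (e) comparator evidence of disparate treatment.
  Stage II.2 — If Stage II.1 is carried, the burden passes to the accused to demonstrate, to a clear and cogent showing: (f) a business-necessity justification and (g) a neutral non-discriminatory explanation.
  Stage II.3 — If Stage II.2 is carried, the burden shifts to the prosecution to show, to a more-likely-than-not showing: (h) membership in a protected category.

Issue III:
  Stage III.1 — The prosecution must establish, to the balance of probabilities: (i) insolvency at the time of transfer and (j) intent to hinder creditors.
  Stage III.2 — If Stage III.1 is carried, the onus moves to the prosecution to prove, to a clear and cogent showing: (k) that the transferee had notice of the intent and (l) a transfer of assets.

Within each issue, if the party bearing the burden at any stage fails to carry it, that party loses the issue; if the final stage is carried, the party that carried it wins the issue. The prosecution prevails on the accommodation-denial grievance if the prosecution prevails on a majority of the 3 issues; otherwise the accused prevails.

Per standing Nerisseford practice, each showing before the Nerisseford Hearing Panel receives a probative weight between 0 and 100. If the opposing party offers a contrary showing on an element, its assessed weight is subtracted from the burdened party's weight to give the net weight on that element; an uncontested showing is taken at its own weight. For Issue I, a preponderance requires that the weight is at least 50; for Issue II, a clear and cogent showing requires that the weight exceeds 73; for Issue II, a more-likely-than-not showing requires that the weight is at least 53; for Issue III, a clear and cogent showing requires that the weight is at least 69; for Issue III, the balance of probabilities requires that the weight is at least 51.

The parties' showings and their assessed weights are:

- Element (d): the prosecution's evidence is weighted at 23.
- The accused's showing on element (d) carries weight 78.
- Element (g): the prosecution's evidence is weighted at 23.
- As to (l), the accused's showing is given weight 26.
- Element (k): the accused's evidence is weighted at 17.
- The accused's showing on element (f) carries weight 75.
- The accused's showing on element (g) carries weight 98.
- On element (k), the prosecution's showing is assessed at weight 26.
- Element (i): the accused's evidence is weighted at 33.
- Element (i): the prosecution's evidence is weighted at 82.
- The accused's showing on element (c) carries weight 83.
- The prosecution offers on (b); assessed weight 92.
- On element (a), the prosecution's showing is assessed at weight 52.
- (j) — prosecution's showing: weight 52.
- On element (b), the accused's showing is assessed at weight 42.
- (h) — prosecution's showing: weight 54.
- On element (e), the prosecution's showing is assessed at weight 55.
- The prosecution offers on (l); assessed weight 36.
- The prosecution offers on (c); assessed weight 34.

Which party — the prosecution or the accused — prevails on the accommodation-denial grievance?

— Issue I —
Stage I.1 (prosecution, a preponderance, weight is at least 50): (a) 52 ≥ 50 — meets; (b) net 92−42=50 ≥ 50 — meets.
  The prosecution carries Stage I.1; the accused now bears the burden.
Stage I.2 (accused, a preponderance, weight is at least 50): (c) net 83−34=49 < 50 — fails; (d) net 78−23=55 ≥ 50 — meets.
  Stage I.2 not carried; the accused fails its burden.
So the prosecution prevails on this issue.
— Issue II —
At Stage II.1 the prosecution must meet a more-likely-than-not showing (weight is at least 53): on (e) the weight is 55, which does reach 53, so (e) meets the standard.
  All elements met. The burden passes to the accused.
At Stage II.2 the accused must meet a clear and cogent showing (weight exceeds 73): on (f) the weight is 75, which does exceed 73, so (f) meets the standard; on (g) the weight is 98 less the opposing 23 gives net 75, which does exceed 73, so (g) meets the standard.
  All elements met. The burden passes to the prosecution.
At Stage II.3 the prosecution must meet a more-likely-than-not showing (weight is at least 53): on (h) the weight is 54, ≥ 53, so (h) meets the standard.
  The prosecution carries the last stage.
With every stage satisfied, the prosecution prevails on this issue.
— Issue III —
Stage III.1 (prosecution, the balance of probabilities, weight is at least 51): (i) net 82−33=49 < 51 — fails; (j) 52 ≥ 51 — meets.
  Not every element is met, so the prosecution fails to carry Stage III.1.
The accused prevails on this issue.
Per-issue: Issue I → prosecution; Issue II → prosecution; Issue III → accused. The prosecution must prevail on a majority of issues; overall, the prosecution prevails.

prosecution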